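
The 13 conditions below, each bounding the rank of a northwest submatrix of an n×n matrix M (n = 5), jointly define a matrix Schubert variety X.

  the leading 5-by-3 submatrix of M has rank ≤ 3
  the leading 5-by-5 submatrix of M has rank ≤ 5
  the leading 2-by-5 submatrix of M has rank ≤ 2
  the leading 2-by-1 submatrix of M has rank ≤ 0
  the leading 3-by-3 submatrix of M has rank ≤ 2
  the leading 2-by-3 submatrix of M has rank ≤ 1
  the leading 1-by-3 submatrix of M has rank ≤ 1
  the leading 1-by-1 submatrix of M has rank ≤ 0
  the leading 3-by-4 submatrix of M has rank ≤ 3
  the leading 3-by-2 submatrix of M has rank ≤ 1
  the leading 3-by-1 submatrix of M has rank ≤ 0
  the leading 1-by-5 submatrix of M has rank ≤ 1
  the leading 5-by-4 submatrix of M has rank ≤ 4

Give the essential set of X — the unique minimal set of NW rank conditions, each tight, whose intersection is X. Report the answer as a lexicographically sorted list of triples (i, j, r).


Reconstructing r_w from the 13 given conditions:

  R[1]: 0  1  1  1  1
  R[2]: 0  1  1  2  2
  R[3]: 0  1  2  3  3
  R[4]: 1  2  3  4  4
  R[5]: 1  2  3  4  5

so w = (2, 4, 3, 1, 5).

D(w) has 4 cells with 2 SE-corners; essential set:

[(2, 3, 1), (3, 1, 0)]


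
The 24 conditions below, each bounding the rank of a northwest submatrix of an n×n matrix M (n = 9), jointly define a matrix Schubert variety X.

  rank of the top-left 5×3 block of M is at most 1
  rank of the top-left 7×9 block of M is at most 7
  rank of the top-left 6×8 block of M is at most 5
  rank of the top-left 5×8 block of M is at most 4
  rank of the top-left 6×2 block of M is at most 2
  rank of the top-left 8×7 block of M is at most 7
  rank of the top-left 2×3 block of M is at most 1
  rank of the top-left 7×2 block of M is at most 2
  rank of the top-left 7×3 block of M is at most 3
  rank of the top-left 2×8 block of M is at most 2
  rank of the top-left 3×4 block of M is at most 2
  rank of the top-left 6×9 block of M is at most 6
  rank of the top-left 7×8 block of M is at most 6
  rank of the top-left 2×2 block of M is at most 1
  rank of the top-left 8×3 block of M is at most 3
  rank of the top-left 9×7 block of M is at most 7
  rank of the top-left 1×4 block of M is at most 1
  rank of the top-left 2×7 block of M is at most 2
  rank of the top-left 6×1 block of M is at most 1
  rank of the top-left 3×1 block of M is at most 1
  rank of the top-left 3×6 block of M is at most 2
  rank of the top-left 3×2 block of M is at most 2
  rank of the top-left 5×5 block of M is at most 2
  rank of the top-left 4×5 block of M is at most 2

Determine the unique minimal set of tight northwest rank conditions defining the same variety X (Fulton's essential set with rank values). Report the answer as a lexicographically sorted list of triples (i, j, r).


Rank table r_w(9×9) implied by the 24 constraints:

  i=1: 1 1 1 1 1 1 1 1 1
  i=2: 1 1 1 2 2 2 2 2 2
  i=3: 1 1 1 2 2 2 3 3 3
  i=4: 1 1 1 2 2 3 4 4 4
  i=5: 1 1 1 2 2 3 4 4 5
  i=6: 1 2 2 3 3 4 5 5 6
  i=7: 1 2 3 4 4 5 6 6 7
  i=8: 1 2 3 4 5 6 7 7 8
  i=9: 1 2 3 4 5 6 7 8 9

reading off 1-entries of Δ²R: w = (1, 4, 7, 6, 9, 2, 3, 5, 8).

Rothe diagram D(w) (13 cells), 4 SE-corners (essential conditions):

[(3, 6, 2), (5, 3, 1), (5, 5, 2), (5, 8, 4)]


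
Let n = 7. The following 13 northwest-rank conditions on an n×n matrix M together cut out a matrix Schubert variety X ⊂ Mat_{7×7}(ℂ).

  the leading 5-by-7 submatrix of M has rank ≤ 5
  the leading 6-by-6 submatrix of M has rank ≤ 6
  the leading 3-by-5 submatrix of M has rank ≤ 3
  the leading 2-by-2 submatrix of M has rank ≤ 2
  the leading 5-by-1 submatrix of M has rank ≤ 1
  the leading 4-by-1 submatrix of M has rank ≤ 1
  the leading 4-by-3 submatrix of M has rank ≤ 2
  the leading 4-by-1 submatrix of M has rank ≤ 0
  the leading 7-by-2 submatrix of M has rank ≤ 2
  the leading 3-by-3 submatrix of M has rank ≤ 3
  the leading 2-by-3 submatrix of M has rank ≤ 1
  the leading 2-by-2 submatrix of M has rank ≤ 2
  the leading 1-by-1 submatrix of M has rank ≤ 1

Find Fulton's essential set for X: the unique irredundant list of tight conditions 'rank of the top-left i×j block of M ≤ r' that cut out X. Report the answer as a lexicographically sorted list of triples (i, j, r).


The tightest implied rank at each (i,j), from the 13 conditions:

  0 | 1 | 1 | 1 | 1 | 1 | 1
  0 | 1 | 1 | 2 | 2 | 2 | 2
  0 | 1 | 2 | 3 | 3 | 3 | 3
  0 | 1 | 2 | 3 | 4 | 4 | 4
  1 | 2 | 3 | 4 | 5 | 5 | 5
  1 | 2 | 3 | 4 | 5 | 6 | 6
  1 | 2 | 3 | 4 | 5 | 6 | 7

hence w(1..7) = (2, 4, 3, 5, 1, 6, 7).

|D(w)|=5, |Ess(w)|=2:

[(2, 3, 1), (4, 1, 0)]


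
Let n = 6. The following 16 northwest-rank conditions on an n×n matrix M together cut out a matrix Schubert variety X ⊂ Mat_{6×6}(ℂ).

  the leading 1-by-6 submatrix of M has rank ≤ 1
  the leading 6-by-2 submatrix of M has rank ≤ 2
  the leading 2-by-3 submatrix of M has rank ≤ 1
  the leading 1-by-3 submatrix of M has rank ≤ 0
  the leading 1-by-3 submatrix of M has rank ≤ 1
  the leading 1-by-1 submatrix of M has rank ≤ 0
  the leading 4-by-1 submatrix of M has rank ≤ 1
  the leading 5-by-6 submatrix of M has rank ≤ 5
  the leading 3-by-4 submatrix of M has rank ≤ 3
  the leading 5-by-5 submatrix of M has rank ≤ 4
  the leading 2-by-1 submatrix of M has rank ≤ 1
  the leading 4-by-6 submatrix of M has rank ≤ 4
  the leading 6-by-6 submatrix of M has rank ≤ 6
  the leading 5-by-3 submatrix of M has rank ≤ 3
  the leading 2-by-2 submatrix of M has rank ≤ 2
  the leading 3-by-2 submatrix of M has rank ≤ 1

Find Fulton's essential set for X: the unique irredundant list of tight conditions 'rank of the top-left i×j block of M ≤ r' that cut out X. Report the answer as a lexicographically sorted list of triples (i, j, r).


Computing R[i][j] = min implied NW-rank bound (n=6, 16 conditions):

  R[1]: 0 | 0 | 0 | 1 | 1 | 1
  R[2]: 1 | 1 | 1 | 2 | 2 | 2
  R[3]: 1 | 1 | 2 | 3 | 3 | 3
  R[4]: 1 | 2 | 3 | 4 | 4 | 4
  R[5]: 1 | 2 | 3 | 4 | 4 | 5
  R[6]: 1 | 2 | 3 | 4 | 5 | 6

hence w(1..6) = (4, 1, 3, 2, 6, 5).

|D(w)|=5, |Ess(w)|=3:

[(1, 3, 0), (3, 2, 1), (5, 5, 4)]


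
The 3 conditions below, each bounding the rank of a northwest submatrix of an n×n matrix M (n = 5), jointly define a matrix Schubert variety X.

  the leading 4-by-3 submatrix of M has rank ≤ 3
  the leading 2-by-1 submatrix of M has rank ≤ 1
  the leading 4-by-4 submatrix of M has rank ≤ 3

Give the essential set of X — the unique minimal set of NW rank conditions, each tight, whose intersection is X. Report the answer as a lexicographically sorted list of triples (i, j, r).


Reconstructing r_w from the 3 given conditions:

  row 1: 1, 1, 1, 1, 1
  row 2: 1, 2, 2, 2, 2
  row 3: 1, 2, 3, 3, 3
  row 4: 1, 2, 3, 3, 4
  row 5: 1, 2, 3, 4, 5

so w = (1, 2, 3, 5, 4).

1 SE-corner of the 1-cell Rothe diagram gives Ess(w):

[(4, 4, 3)]


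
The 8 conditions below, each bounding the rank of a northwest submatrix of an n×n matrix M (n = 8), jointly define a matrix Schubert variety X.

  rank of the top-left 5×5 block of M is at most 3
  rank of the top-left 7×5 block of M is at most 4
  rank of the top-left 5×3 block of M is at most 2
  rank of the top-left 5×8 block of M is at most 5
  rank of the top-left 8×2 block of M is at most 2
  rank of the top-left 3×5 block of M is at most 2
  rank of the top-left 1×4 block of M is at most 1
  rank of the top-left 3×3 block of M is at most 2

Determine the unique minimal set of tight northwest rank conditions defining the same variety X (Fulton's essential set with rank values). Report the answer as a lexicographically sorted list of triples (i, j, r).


Rank table r_w(8×8) implied by the 8 constraints:

  R[1]: 1, 1, 1, 1, 1, 1, 1, 1
  R[2]: 1, 2, 2, 2, 2, 2, 2, 2
  R[3]: 1, 2, 2, 2, 2, 3, 3, 3
  R[4]: 1, 2, 2, 3, 3, 4, 4, 4
  R[5]: 1, 2, 2, 3, 3, 4, 5, 5
  R[6]: 1, 2, 3, 4, 4, 5, 6, 6
  R[7]: 1, 2, 3, 4, 4, 5, 6, 7
  R[8]: 1, 2, 3, 4, 5, 6, 7, 8

so w = (1, 2, 6, 4, 7, 3, 8, 5).

4 SE-corners of the 7-cell Rothe diagram give Ess(w):

[(3, 5, 2), (5, 3, 2), (5, 5, 3), (7, 5, 4)]


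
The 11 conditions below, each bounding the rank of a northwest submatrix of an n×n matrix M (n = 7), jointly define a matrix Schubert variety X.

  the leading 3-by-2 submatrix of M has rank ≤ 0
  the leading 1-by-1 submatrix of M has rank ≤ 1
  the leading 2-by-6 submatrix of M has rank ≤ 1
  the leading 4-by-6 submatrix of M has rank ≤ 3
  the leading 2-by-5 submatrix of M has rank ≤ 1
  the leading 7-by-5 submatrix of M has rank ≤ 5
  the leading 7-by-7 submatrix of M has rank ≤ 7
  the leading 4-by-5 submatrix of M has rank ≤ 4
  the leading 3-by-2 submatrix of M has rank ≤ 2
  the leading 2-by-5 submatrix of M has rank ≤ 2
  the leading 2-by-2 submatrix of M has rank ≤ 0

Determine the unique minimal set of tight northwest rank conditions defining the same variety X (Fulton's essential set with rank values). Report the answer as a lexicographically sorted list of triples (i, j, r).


Reconstructing r_w from the 11 given conditions:

  row 1: 0 0 1 1 1 1 1
  row 2: 0 0 1 1 1 1 2
  row 3: 0 0 1 2 2 2 3
  row 4: 1 1 2 3 3 3 4
  row 5: 1 2 3 4 4 4 5
  row 6: 1 2 3 4 5 5 6
  row 7: 1 2 3 4 5 6 7

second differences of R give the permutation w = (3, 7, 4, 1, 2, 5, 6).

|D(w)|=9, |Ess(w)|=2:

[(2, 6, 1), (3, 2, 0)]


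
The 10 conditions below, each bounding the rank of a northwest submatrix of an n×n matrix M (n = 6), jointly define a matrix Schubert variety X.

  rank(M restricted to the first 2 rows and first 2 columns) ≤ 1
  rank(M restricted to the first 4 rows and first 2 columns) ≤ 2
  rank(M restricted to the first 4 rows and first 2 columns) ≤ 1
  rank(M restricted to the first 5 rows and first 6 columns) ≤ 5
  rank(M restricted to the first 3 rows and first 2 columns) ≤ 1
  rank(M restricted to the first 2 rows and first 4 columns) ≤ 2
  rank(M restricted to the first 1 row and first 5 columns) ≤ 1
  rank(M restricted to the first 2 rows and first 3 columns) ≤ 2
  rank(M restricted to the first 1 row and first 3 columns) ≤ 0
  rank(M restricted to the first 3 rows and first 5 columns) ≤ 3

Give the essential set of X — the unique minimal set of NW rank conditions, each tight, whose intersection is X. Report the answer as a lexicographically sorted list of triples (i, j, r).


The tightest implied rank at each (i,j), from the 10 conditions:

  0  0  0  1  1  1
  1  1  1  2  2  2
  1  1  2  3  3  3
  1  1  2  3  4  4
  1  2  3  4  5  5
  1  2  3  4  5  6

the unique w with this rank table is (4, 1, 3, 5, 2, 6).

D(w) has 5 cells with 2 SE-corners; essential set:

[(1, 3, 0), (4, 2, 1)]


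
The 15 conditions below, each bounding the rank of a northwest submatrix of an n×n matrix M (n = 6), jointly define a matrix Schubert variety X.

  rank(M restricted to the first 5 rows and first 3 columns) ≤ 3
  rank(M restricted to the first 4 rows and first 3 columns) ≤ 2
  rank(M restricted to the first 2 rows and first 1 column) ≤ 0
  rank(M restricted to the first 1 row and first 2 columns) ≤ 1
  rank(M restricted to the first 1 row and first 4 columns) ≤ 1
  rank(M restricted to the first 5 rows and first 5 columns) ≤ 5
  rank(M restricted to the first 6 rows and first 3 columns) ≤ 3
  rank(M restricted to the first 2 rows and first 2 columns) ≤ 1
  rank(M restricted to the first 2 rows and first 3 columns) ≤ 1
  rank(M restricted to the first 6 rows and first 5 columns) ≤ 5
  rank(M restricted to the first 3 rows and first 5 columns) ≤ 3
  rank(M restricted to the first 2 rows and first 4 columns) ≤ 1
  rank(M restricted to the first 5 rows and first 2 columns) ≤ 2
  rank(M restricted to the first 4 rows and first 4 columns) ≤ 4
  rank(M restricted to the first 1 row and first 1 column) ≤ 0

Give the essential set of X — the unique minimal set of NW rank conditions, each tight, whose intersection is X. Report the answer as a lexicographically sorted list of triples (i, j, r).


Recovering R(i,j) via the rank-extension bound from the 15 conditions:

  0  1  1  1  1  1
  0  1  1  1  2  2
  1  2  2  2  3  3
  1  2  2  3  4  4
  1  2  3  4  5  5
  1  2  3  4  5  6

reading off 1-entries of Δ²R: w = (2, 5, 1, 4, 3, 6).

Rothe diagram D(w) (5 cells), 3 SE-corners (essential conditions):

[(2, 1, 0), (2, 4, 1), (4, 3, 2)]


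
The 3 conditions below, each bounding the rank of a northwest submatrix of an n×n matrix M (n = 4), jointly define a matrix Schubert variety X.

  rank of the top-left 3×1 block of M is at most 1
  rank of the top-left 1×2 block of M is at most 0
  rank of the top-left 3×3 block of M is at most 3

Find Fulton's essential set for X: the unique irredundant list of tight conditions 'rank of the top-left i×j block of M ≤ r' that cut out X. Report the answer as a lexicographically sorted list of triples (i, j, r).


Computing R[i][j] = min implied NW-rank bound (n=4, 3 conditions):

  R[1]: 0 0 1 1
  R[2]: 1 1 2 2
  R[3]: 1 2 3 3
  R[4]: 1 2 3 4

so w = (3, 1, 2, 4).

D(w) has 2 cells with 1 SE-corner; essential set:

[(1, 2, 0)]


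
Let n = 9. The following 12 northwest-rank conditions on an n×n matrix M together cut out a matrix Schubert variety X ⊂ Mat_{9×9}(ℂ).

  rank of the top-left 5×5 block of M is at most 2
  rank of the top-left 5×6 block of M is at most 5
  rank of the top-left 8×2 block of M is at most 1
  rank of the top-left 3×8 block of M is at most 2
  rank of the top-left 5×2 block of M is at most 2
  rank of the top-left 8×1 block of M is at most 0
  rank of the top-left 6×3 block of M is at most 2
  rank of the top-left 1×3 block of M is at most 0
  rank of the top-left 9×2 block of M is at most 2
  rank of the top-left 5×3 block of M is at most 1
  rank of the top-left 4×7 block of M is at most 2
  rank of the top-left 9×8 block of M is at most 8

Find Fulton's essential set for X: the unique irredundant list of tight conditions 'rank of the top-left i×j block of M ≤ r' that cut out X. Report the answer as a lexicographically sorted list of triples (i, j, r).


The tightest implied rank at each (i,j), from the 12 conditions:

  0 0 0 1 1 1 1 1 1
  0 1 1 2 2 2 2 2 2
  0 1 1 2 2 2 2 2 3
  0 1 1 2 2 2 2 3 4
  0 1 1 2 2 3 3 4 5
  0 1 2 3 3 4 4 5 6
  0 1 2 3 4 5 5 6 7
  0 1 2 3 4 5 6 7 8
  1 2 3 4 5 6 7 8 9

the unique w with this rank table is (4, 2, 9, 8, 6, 3, 5, 7, 1).

Fulton essential set (6 of the 21 Rothe cells):

[(1, 3, 0), (3, 8, 2), (4, 7, 2), (5, 3, 1), (5, 5, 2), (8, 1, 0)]


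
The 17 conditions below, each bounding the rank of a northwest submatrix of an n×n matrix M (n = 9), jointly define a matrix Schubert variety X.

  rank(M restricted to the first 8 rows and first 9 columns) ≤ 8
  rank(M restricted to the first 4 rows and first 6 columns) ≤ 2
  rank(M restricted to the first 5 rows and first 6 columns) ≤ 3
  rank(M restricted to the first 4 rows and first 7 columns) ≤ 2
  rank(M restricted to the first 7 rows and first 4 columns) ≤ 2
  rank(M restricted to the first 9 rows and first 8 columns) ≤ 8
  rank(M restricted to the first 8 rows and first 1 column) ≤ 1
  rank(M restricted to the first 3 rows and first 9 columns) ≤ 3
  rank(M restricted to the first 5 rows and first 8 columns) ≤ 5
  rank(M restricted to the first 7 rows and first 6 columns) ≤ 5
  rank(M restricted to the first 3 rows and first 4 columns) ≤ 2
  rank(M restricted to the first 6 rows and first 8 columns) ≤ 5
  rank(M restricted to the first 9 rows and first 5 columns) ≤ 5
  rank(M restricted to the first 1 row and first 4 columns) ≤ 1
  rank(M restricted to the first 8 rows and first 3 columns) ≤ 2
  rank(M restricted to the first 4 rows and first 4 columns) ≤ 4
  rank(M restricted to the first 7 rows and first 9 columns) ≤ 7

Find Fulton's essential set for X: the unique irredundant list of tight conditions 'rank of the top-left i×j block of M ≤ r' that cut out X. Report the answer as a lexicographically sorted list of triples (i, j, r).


Propagating the 17 rank bounds to every northwest block:

  i=1: 1, 1, 1, 1, 1, 1, 1, 1, 1
  i=2: 1, 2, 2, 2, 2, 2, 2, 2, 2
  i=3: 1, 2, 2, 2, 2, 2, 2, 3, 3
  i=4: 1, 2, 2, 2, 2, 2, 2, 3, 4
  i=5: 1, 2, 2, 2, 3, 3, 3, 4, 5
  i=6: 1, 2, 2, 2, 3, 4, 4, 5, 6
  i=7: 1, 2, 2, 2, 3, 4, 5, 6, 7
  i=8: 1, 2, 2, 3, 4, 5, 6, 7, 8
  i=9: 1, 2, 3, 4, 5, 6, 7, 8, 9

the unique w with this rank table is (1, 2, 8, 9, 5, 6, 7, 4, 3).

3 SE-corners of the 17-cell Rothe diagram give Ess(w):

[(4, 7, 2), (7, 4, 2), (8, 3, 2)]


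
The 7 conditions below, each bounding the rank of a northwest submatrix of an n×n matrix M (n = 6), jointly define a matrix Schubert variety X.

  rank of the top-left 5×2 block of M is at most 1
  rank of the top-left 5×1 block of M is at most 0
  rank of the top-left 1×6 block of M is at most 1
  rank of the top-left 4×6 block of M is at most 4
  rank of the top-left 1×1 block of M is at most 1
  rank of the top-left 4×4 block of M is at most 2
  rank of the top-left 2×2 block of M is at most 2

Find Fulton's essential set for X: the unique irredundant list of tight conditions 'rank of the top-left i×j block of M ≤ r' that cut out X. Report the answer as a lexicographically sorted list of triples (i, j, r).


Recovering R(i,j) via the rank-extension bound from the 7 conditions:

  0, 1, 1, 1, 1, 1
  0, 1, 2, 2, 2, 2
  0, 1, 2, 2, 3, 3
  0, 1, 2, 2, 3, 4
  0, 1, 2, 3, 4, 5
  1, 2, 3, 4, 5, 6

hence w(1..6) = (2, 3, 5, 6, 4, 1).

2 SE-corners of the 7-cell Rothe diagram give Ess(w):

[(4, 4, 2), (5, 1, 0)]


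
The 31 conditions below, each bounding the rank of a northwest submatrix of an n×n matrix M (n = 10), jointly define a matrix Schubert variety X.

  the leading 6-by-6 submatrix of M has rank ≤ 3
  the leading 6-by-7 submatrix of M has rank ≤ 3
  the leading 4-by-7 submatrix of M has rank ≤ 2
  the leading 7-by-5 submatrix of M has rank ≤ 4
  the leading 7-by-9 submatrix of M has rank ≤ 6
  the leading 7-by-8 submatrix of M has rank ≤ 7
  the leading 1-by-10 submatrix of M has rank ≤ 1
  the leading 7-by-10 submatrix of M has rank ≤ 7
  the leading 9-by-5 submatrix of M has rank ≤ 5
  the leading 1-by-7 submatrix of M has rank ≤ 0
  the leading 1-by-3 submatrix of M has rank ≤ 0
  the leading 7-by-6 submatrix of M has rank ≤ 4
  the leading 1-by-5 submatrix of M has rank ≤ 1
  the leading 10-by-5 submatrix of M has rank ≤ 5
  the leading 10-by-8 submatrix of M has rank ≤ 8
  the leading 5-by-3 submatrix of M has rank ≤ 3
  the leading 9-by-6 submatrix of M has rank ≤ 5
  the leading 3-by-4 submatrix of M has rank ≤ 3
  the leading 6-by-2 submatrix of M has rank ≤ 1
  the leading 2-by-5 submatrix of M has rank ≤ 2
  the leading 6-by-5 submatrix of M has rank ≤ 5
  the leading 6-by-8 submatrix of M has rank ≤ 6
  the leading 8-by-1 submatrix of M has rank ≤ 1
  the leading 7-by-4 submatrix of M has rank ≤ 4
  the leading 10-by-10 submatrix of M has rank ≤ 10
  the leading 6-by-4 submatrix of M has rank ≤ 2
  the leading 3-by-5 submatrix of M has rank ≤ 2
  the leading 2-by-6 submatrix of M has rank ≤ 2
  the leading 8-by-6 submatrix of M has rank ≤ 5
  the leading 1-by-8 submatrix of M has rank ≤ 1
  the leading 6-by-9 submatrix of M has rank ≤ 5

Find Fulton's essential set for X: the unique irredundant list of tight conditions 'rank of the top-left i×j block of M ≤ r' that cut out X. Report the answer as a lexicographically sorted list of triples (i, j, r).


Rank table r_w(10×10) implied by the 31 constraints:

  R[1]: 0  0  0  0  0  0  0  1  1  1
  R[2]: 1  1  1  1  1  1  1  2  2  2
  R[3]: 1  1  2  2  2  2  2  3  3  3
  R[4]: 1  1  2  2  2  2  2  3  4  4
  R[5]: 1  1  2  2  3  3  3  4  5  5
  R[6]: 1  1  2  2  3  3  3  4  5  6
  R[7]: 1  2  3  3  4  4  4  5  6  7
  R[8]: 1  2  3  4  5  5  5  6  7  8
  R[9]: 1  2  3  4  5  5  6  7  8  9
  R[10]: 1  2  3  4  5  6  7  8  9  10

giving w = (8, 1, 3, 9, 5, 10, 2, 4, 7, 6) via Δ²R.

Fulton essential set (6 of the 20 Rothe cells):

[(1, 7, 0), (4, 7, 2), (6, 2, 1), (6, 4, 2), (6, 7, 3), (9, 6, 5)]


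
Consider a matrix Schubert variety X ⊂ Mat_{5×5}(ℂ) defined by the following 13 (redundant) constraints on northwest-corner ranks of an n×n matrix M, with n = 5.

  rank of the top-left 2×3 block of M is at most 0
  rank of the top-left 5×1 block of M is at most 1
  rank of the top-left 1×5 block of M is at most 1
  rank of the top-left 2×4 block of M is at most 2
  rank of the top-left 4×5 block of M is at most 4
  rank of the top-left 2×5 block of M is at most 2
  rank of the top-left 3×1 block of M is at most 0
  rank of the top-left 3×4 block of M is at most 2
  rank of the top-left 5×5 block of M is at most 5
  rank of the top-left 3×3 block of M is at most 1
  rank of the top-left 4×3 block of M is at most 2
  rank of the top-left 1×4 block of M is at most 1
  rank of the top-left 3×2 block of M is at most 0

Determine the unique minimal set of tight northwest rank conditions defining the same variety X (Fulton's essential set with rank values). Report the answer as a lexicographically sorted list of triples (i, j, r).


Rank table r_w(5×5) implied by the 13 constraints:

  i=1: 0  0  0  1  1
  i=2: 0  0  0  1  2
  i=3: 0  0  1  2  3
  i=4: 1  1  2  3  4
  i=5: 1  2  3  4  5

giving w = (4, 5, 3, 1, 2) via Δ²R.

Rothe diagram D(w) (8 cells), 2 SE-corners (essential conditions):

[(2, 3, 0), (3, 2, 0)]


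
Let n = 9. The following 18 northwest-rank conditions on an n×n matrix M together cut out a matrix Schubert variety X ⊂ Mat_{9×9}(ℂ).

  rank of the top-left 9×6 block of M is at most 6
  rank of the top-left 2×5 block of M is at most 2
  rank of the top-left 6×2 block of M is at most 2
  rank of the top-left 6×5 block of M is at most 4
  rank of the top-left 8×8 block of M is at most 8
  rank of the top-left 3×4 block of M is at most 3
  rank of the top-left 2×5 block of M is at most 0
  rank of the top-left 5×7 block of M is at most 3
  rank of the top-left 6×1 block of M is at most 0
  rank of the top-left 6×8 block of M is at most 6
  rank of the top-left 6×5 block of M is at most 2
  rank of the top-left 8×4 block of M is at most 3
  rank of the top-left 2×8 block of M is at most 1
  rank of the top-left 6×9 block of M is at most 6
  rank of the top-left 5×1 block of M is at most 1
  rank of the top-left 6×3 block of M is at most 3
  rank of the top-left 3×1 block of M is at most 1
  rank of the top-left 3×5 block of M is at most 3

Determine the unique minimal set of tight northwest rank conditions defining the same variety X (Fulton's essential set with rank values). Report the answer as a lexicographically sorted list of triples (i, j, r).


Computing R[i][j] = min implied NW-rank bound (n=9, 18 conditions):

  R[1]: 0  0  0  0  0  1  1  1  1
  R[2]: 0  0  0  0  0  1  1  1  2
  R[3]: 0  1  1  1  1  2  2  2  3
  R[4]: 0  1  2  2  2  3  3  3  4
  R[5]: 0  1  2  2  2  3  3  4  5
  R[6]: 0  1  2  2  2  3  4  5  6
  R[7]: 1  2  3  3  3  4  5  6  7
  R[8]: 1  2  3  3  4  5  6  7  8
  R[9]: 1  2  3  4  5  6  7  8  9

the unique w with this rank table is (6, 9, 2, 3, 8, 7, 1, 5, 4).

ℓ(w)=22; the 6 essential cells (i,j,r):

[(2, 5, 0), (2, 8, 1), (5, 7, 3), (6, 1, 0), (6, 5, 2), (8, 4, 3)]


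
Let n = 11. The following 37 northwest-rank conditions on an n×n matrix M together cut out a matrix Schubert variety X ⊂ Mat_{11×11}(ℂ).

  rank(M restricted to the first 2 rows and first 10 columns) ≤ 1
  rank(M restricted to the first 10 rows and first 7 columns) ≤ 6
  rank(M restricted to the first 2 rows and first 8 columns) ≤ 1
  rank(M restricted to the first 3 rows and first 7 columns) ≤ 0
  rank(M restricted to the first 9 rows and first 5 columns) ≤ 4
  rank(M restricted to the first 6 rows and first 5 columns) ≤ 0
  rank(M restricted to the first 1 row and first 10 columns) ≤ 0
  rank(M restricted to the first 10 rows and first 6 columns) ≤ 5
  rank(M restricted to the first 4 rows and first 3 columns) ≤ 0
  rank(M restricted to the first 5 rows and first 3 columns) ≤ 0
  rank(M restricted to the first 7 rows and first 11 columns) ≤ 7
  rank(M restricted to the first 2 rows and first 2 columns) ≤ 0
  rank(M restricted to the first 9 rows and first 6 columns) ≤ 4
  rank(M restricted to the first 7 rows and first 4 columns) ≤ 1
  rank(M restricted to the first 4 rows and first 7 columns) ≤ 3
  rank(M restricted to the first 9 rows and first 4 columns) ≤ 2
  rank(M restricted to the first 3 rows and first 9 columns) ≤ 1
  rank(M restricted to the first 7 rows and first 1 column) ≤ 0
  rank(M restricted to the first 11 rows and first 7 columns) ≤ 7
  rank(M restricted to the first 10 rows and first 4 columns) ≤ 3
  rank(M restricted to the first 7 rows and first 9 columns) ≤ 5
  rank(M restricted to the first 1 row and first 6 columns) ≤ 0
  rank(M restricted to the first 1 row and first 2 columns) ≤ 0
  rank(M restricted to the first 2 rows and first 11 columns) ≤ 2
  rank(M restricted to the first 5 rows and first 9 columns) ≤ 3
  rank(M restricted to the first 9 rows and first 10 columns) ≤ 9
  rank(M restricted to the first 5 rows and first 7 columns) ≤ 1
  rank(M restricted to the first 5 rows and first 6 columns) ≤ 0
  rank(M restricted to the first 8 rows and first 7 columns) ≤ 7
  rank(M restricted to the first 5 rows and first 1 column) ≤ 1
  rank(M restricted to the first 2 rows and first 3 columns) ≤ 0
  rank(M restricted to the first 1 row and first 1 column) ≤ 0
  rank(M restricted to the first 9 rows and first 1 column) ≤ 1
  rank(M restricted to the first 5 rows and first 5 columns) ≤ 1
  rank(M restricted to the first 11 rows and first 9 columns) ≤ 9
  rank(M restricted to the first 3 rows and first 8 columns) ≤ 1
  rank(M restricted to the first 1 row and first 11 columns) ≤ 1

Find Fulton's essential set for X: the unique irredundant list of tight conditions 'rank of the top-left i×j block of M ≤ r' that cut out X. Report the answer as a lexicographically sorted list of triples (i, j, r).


Rank table r_w(11×11) implied by the 37 constraints:

  R[1]: 0  0  0  0  0  0  0  0  0  0  1
  R[2]: 0  0  0  0  0  0  0  1  1  1  2
  R[3]: 0  0  0  0  0  0  0  1  1  2  3
  R[4]: 0  0  0  0  0  0  1  2  2  3  4
  R[5]: 0  0  0  0  0  0  1  2  3  4  5
  R[6]: 0  0  0  0  0  1  2  3  4  5  6
  R[7]: 0  1  1  1  1  2  3  4  5  6  7
  R[8]: 1  2  2  2  2  3  4  5  6  7  8
  R[9]: 1  2  2  2  3  4  5  6  7  8  9
  R[10]: 1  2  3  3  4  5  6  7  8  9  10
  R[11]: 1  2  3  4  5  6  7  8  9  10  11

the unique w with this rank table is (11, 8, 10, 7, 9, 6, 2, 1, 5, 3, 4).

7 SE-corners of the 45-cell Rothe diagram give Ess(w):

[(1, 10, 0), (3, 7, 0), (3, 9, 1), (5, 6, 0), (6, 5, 0), (7, 1, 0), (9, 4, 2)]


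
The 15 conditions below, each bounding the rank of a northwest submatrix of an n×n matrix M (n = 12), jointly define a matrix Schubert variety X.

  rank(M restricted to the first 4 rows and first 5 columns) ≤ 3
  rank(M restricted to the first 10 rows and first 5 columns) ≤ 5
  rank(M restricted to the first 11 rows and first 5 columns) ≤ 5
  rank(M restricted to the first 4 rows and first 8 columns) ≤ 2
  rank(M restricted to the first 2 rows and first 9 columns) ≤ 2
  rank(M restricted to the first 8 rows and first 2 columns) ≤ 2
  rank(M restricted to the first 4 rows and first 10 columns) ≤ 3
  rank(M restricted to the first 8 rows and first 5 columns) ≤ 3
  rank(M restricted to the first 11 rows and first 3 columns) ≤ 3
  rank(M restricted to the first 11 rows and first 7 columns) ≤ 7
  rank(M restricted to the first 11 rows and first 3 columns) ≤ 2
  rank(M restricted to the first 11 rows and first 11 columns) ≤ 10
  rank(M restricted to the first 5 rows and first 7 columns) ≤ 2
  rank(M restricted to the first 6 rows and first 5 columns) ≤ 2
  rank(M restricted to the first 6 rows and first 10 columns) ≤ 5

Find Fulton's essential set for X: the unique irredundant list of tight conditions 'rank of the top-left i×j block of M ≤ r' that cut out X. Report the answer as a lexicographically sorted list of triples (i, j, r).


Rank table r_w(12×12) implied by the 15 constraints:

  row 1: 1  1  1  1  1  1  1  1  1  1  1  1
  row 2: 1  2  2  2  2  2  2  2  2  2  2  2
  row 3: 1  2  2  2  2  2  2  2  3  3  3  3
  row 4: 1  2  2  2  2  2  2  2  3  3  4  4
  row 5: 1  2  2  2  2  2  2  3  4  4  5  5
  row 6: 1  2  2  2  2  3  3  4  5  5  6  6
  row 7: 1  2  2  3  3  4  4  5  6  6  7  7
  row 8: 1  2  2  3  3  4  5  6  7  7  8  8
  row 9: 1  2  2  3  4  5  6  7  8  8  9  9
  row 10: 1  2  2  3  4  5  6  7  8  9  10  10
  row 11: 1  2  2  3  4  5  6  7  8  9  10  11
  row 12: 1  2  3  4  5  6  7  8  9  10  11  12

reading off 1-entries of Δ²R: w = (1, 2, 9, 11, 8, 6, 4, 7, 5, 10, 12, 3).

|D(w)|=27, |Ess(w)|=6:

[(4, 8, 2), (4, 10, 3), (5, 7, 2), (6, 5, 2), (8, 5, 3), (11, 3, 2)]


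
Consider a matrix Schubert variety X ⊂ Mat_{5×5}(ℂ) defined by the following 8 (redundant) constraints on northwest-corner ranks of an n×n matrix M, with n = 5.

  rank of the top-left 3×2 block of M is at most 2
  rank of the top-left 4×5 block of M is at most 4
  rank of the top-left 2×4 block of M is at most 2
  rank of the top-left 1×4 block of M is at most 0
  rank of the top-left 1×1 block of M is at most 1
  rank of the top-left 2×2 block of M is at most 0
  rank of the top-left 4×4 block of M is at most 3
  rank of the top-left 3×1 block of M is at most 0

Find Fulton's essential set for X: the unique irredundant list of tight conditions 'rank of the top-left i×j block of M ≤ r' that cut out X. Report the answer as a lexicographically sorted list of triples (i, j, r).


Rank table r_w(5×5) implied by the 8 constraints:

  R[1]: 0 0 0 0 1
  R[2]: 0 0 1 1 2
  R[3]: 0 1 2 2 3
  R[4]: 1 2 3 3 4
  R[5]: 1 2 3 4 5

the unique w with this rank table is (5, 3, 2, 1, 4).

|D(w)|=7, |Ess(w)|=3:

[(1, 4, 0), (2, 2, 0), (3, 1, 0)]


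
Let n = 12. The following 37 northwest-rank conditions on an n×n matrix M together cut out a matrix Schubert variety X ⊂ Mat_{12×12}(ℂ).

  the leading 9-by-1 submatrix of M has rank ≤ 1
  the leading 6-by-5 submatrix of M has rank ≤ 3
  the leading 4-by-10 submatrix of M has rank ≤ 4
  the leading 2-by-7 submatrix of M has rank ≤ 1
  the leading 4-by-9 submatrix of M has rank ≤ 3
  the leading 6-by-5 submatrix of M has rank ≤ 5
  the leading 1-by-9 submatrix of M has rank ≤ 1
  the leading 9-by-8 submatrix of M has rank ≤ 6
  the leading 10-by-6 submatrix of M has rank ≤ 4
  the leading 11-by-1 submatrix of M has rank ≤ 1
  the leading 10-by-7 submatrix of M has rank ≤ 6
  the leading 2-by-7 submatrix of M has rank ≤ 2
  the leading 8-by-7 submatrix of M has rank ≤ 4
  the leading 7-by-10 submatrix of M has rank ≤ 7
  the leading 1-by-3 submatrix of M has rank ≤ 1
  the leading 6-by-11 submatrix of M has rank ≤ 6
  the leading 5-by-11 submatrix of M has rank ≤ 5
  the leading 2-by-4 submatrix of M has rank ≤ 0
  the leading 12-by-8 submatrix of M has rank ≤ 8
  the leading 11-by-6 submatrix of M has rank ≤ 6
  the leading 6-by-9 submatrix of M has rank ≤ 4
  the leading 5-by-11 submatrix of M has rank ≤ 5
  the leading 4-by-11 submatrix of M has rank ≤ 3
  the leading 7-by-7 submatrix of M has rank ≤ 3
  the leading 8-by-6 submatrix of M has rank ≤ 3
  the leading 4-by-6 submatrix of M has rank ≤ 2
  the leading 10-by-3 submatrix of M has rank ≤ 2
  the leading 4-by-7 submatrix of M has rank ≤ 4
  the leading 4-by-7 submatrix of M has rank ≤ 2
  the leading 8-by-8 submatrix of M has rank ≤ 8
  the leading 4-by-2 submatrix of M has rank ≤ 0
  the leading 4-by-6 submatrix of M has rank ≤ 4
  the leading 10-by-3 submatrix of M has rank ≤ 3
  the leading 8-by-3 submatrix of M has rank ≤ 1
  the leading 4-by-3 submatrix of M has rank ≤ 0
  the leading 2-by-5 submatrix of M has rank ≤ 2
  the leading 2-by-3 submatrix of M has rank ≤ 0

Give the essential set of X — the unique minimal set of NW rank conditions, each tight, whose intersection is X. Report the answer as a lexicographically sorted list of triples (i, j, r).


Recovering R(i,j) via the rank-extension bound from the 37 conditions:

  i=1: 0, 0, 0, 0, 1, 1, 1, 1, 1, 1, 1, 1
  i=2: 0, 0, 0, 0, 1, 1, 1, 2, 2, 2, 2, 2
  i=3: 0, 0, 0, 1, 2, 2, 2, 3, 3, 3, 3, 3
  i=4: 0, 0, 0, 1, 2, 2, 2, 3, 3, 3, 3, 4
  i=5: 1, 1, 1, 2, 3, 3, 3, 4, 4, 4, 4, 5
  i=6: 1, 1, 1, 2, 3, 3, 3, 4, 4, 5, 5, 6
  i=7: 1, 1, 1, 2, 3, 3, 3, 4, 5, 6, 6, 7
  i=8: 1, 1, 1, 2, 3, 3, 4, 5, 6, 7, 7, 8
  i=9: 1, 2, 2, 3, 4, 4, 5, 6, 7, 8, 8, 9
  i=10: 1, 2, 2, 3, 4, 4, 5, 6, 7, 8, 9, 10
  i=11: 1, 2, 3, 4, 5, 5, 6, 7, 8, 9, 10, 11
  i=12: 1, 2, 3, 4, 5, 6, 7, 8, 9, 10, 11, 12

the unique w with this rank table is (5, 8, 4, 12, 1, 10, 9, 7, 2, 11, 3, 6).

D(w) has 35 cells with 11 SE-corners; essential set:

[(2, 4, 0), (2, 7, 1), (4, 3, 0), (4, 7, 2), (4, 11, 3), (6, 9, 4), (7, 7, 3), (8, 3, 1), (8, 6, 3), (10, 3, 2), (10, 6, 4)]


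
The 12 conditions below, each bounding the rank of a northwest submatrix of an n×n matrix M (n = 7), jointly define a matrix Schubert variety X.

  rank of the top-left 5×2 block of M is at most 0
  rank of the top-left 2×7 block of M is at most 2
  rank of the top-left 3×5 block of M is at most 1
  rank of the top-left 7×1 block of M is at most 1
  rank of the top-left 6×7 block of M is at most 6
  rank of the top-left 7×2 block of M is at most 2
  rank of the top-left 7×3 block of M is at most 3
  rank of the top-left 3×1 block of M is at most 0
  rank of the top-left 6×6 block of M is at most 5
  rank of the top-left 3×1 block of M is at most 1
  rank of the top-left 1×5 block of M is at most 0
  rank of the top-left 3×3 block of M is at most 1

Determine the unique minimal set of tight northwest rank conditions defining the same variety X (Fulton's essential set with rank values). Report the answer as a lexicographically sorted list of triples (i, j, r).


Rank table r_w(7×7) implied by the 12 constraints:

  row 1: 0 0 0 0 0 1 1
  row 2: 0 0 1 1 1 2 2
  row 3: 0 0 1 1 1 2 3
  row 4: 0 0 1 2 2 3 4
  row 5: 0 0 1 2 3 4 5
  row 6: 1 1 2 3 4 5 6
  row 7: 1 2 3 4 5 6 7

so w = (6, 3, 7, 4, 5, 1, 2).

ℓ(w)=15; the 3 essential cells (i,j,r):

[(1, 5, 0), (3, 5, 1), (5, 2, 0)]


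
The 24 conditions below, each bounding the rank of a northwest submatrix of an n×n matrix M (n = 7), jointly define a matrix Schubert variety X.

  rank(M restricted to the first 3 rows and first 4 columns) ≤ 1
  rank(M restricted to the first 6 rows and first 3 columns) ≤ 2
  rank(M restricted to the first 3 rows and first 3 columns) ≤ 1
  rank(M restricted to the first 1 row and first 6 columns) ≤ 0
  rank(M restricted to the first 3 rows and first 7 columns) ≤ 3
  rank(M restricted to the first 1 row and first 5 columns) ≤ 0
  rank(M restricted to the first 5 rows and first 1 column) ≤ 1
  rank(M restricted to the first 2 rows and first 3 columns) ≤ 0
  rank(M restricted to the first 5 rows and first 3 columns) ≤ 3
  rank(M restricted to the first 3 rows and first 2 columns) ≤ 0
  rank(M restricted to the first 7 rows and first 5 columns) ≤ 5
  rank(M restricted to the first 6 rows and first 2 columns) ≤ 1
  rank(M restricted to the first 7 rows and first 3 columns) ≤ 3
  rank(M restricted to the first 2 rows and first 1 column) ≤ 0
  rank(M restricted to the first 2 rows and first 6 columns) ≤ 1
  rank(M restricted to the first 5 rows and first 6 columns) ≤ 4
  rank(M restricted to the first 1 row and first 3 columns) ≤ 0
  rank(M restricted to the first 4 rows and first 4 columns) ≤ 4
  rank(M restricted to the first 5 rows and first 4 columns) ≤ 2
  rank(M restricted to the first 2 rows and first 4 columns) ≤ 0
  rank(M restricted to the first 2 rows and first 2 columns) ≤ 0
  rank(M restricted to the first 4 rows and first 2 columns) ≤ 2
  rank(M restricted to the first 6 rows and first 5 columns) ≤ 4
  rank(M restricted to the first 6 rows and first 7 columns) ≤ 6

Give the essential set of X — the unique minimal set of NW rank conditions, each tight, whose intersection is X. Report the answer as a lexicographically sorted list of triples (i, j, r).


Computing R[i][j] = min implied NW-rank bound (n=7, 24 conditions):

  i=1: 0 | 0 | 0 | 0 | 0 | 0 | 1
  i=2: 0 | 0 | 0 | 0 | 1 | 1 | 2
  i=3: 0 | 0 | 1 | 1 | 2 | 2 | 3
  i=4: 1 | 1 | 2 | 2 | 3 | 3 | 4
  i=5: 1 | 1 | 2 | 2 | 3 | 4 | 5
  i=6: 1 | 1 | 2 | 3 | 4 | 5 | 6
  i=7: 1 | 2 | 3 | 4 | 5 | 6 | 7

reading off 1-entries of Δ²R: w = (7, 5, 3, 1, 6, 4, 2).

Fulton essential set (5 of the 15 Rothe cells):

[(1, 6, 0), (2, 4, 0), (3, 2, 0), (5, 4, 2), (6, 2, 1)]


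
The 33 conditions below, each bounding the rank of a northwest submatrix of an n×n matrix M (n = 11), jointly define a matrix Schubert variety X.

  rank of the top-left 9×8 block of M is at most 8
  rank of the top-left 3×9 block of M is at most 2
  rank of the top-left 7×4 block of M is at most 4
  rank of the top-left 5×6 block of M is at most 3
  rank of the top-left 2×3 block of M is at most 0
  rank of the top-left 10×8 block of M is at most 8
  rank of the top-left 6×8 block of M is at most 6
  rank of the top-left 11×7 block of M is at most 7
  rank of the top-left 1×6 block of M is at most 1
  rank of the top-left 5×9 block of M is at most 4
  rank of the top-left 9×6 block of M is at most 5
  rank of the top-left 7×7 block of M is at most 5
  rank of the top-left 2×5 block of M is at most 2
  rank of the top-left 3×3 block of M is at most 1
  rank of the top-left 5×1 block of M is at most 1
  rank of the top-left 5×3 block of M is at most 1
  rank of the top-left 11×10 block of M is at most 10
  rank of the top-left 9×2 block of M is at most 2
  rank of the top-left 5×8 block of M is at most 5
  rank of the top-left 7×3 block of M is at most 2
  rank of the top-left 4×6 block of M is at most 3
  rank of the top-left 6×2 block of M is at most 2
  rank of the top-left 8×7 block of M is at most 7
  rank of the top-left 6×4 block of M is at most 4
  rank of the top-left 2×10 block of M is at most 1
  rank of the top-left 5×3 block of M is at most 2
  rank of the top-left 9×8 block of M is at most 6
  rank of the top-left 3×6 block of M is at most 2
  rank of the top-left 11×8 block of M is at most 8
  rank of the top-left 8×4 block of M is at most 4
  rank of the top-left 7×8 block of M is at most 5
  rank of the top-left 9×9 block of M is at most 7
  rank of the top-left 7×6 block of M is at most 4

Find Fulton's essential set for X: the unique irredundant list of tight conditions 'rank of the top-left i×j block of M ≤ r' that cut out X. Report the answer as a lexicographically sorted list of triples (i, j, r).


Recovering R(i,j) via the rank-extension bound from the 33 conditions:

  row 1: 0, 0, 0, 1, 1, 1, 1, 1, 1, 1, 1
  row 2: 0, 0, 0, 1, 1, 1, 1, 1, 1, 1, 2
  row 3: 1, 1, 1, 2, 2, 2, 2, 2, 2, 2, 3
  row 4: 1, 1, 1, 2, 3, 3, 3, 3, 3, 3, 4
  row 5: 1, 1, 1, 2, 3, 3, 4, 4, 4, 4, 5
  row 6: 1, 2, 2, 3, 4, 4, 5, 5, 5, 5, 6
  row 7: 1, 2, 2, 3, 4, 4, 5, 5, 6, 6, 7
  row 8: 1, 2, 3, 4, 5, 5, 6, 6, 7, 7, 8
  row 9: 1, 2, 3, 4, 5, 5, 6, 6, 7, 8, 9
  row 10: 1, 2, 3, 4, 5, 6, 7, 7, 8, 9, 10
  row 11: 1, 2, 3, 4, 5, 6, 7, 8, 9, 10, 11

the unique w with this rank table is (4, 11, 1, 5, 7, 2, 9, 3, 10, 6, 8).

ℓ(w)=22; the 9 essential cells (i,j,r):

[(2, 3, 0), (2, 10, 1), (5, 3, 1), (5, 6, 3), (7, 3, 2), (7, 6, 4), (7, 8, 5), (9, 6, 5), (9, 8, 6)]


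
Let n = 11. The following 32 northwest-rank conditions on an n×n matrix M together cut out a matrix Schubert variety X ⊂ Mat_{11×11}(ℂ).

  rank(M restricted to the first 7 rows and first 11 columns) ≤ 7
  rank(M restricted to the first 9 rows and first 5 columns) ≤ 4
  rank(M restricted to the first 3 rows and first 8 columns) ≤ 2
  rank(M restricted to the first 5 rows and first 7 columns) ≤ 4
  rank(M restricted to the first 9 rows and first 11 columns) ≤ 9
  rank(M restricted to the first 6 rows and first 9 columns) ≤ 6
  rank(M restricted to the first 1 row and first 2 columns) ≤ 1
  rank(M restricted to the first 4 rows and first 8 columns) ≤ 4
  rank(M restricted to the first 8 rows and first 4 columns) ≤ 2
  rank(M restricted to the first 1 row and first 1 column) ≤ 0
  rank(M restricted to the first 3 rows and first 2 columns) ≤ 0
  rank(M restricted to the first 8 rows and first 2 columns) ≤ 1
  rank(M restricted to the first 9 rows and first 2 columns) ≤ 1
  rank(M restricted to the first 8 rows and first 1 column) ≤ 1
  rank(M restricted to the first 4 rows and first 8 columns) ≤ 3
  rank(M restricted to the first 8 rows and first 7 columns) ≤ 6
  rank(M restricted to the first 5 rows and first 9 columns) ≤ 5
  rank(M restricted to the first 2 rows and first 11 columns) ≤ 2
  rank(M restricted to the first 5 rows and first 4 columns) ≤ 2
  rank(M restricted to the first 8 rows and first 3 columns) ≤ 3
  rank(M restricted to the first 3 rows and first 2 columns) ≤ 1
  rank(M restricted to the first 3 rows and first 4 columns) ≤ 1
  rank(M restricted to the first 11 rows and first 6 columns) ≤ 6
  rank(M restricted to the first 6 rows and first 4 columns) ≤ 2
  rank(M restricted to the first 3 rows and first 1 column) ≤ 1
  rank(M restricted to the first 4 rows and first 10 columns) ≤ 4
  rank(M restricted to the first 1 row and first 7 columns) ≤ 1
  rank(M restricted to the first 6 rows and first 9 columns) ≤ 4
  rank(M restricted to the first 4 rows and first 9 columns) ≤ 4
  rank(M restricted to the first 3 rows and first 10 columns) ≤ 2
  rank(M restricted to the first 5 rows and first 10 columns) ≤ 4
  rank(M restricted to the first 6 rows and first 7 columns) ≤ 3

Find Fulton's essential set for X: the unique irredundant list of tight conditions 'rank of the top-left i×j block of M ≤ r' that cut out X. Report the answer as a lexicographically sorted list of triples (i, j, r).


Propagating the 32 rank bounds to every northwest block:

  0, 0, 1, 1, 1, 1, 1, 1, 1, 1, 1
  0, 0, 1, 1, 2, 2, 2, 2, 2, 2, 2
  0, 0, 1, 1, 2, 2, 2, 2, 2, 2, 3
  1, 1, 2, 2, 3, 3, 3, 3, 3, 3, 4
  1, 1, 2, 2, 3, 3, 3, 4, 4, 4, 5
  1, 1, 2, 2, 3, 3, 3, 4, 4, 5, 6
  1, 1, 2, 2, 3, 4, 4, 5, 5, 6, 7
  1, 1, 2, 2, 3, 4, 5, 6, 6, 7, 8
  1, 1, 2, 3, 4, 5, 6, 7, 7, 8, 9
  1, 2, 3, 4, 5, 6, 7, 8, 8, 9, 10
  1, 2, 3, 4, 5, 6, 7, 8, 9, 10, 11

hence w(1..11) = (3, 5, 11, 1, 8, 10, 6, 7, 4, 2, 9).

D(w) has 27 cells with 7 SE-corners; essential set:

[(3, 2, 0), (3, 4, 1), (3, 10, 2), (6, 7, 3), (6, 9, 4), (8, 4, 2), (9, 2, 1)]
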